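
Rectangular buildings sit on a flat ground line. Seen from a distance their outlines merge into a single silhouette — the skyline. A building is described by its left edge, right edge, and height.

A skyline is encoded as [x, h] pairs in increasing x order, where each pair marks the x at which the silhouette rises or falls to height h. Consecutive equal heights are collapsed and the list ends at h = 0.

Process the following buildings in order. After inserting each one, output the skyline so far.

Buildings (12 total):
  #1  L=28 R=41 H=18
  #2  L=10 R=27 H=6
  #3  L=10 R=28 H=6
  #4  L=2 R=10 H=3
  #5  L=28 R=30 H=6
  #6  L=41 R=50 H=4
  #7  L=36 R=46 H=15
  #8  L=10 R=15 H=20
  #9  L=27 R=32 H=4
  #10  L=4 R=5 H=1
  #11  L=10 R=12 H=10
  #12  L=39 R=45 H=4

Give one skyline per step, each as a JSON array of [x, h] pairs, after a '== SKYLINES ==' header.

== SKYLINES ==
[[28,18],[41,0]]
[[10,6],[27,0],[28,18],[41,0]]
[[10,6],[28,18],[41,0]]
[[2,3],[10,6],[28,18],[41,0]]
[[2,3],[10,6],[28,18],[41,0]]
[[2,3],[10,6],[28,18],[41,4],[50,0]]
[[2,3],[10,6],[28,18],[41,15],[46,4],[50,0]]
[[2,3],[10,20],[15,6],[28,18],[41,15],[46,4],[50,0]]
[[2,3],[10,20],[15,6],[28,18],[41,15],[46,4],[50,0]]
[[2,3],[10,20],[15,6],[28,18],[41,15],[46,4],[50,0]]
[[2,3],[10,20],[15,6],[28,18],[41,15],[46,4],[50,0]]
[[2,3],[10,20],[15,6],[28,18],[41,15],[46,4],[50,0]]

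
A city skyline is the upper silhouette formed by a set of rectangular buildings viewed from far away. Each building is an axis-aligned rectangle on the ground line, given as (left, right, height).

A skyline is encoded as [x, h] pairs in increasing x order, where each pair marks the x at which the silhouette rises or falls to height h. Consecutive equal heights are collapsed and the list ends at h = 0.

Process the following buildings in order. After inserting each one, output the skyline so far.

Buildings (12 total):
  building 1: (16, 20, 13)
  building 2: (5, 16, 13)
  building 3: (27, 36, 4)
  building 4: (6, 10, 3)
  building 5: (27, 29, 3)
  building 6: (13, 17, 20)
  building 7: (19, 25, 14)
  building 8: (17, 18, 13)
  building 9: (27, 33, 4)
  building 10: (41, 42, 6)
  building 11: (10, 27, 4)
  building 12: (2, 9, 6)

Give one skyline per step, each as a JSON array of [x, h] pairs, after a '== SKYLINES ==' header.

== SKYLINES ==
[[16,13],[20,0]]
[[5,13],[20,0]]
[[5,13],[20,0],[27,4],[36,0]]
[[5,13],[20,0],[27,4],[36,0]]
[[5,13],[20,0],[27,4],[36,0]]
[[5,13],[13,20],[17,13],[20,0],[27,4],[36,0]]
[[5,13],[13,20],[17,13],[19,14],[25,0],[27,4],[36,0]]
[[5,13],[13,20],[17,13],[19,14],[25,0],[27,4],[36,0]]
[[5,13],[13,20],[17,13],[19,14],[25,0],[27,4],[36,0]]
[[5,13],[13,20],[17,13],[19,14],[25,0],[27,4],[36,0],[41,6],[42,0]]
[[5,13],[13,20],[17,13],[19,14],[25,4],[36,0],[41,6],[42,0]]
[[2,6],[5,13],[13,20],[17,13],[19,14],[25,4],[36,0],[41,6],[42,0]]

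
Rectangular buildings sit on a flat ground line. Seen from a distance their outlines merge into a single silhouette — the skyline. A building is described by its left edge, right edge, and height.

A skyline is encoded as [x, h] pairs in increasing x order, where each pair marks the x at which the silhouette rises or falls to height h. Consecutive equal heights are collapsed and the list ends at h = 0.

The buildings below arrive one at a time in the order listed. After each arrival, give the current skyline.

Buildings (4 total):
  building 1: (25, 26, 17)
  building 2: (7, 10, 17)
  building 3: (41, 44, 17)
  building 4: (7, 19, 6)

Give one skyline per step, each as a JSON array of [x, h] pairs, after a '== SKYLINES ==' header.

== SKYLINES ==
[[25,17],[26,0]]
[[7,17],[10,0],[25,17],[26,0]]
[[7,17],[10,0],[25,17],[26,0],[41,17],[44,0]]
[[7,17],[10,6],[19,0],[25,17],[26,0],[41,17],[44,0]]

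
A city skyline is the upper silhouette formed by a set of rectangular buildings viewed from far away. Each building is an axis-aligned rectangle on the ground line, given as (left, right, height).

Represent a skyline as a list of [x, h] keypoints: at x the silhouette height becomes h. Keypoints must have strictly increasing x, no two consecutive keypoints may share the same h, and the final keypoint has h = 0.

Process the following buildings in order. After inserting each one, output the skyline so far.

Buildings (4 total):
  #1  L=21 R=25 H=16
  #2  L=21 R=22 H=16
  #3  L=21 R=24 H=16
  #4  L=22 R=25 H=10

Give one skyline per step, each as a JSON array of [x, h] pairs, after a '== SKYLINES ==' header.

== SKYLINES ==
[[21,16],[25,0]]
[[21,16],[25,0]]
[[21,16],[25,0]]
[[21,16],[25,0]]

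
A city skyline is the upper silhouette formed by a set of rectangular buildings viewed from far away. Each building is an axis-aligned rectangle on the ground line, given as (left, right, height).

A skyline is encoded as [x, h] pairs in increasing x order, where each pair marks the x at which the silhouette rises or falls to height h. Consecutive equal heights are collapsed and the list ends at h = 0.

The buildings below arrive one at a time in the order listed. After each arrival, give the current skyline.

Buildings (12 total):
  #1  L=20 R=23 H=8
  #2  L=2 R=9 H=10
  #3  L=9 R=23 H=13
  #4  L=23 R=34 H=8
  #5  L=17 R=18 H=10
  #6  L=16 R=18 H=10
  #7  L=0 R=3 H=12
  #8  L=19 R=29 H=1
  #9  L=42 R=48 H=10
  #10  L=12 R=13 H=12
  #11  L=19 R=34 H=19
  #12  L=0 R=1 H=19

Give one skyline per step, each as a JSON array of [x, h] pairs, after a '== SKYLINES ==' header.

== SKYLINES ==
[[20,8],[23,0]]
[[2,10],[9,0],[20,8],[23,0]]
[[2,10],[9,13],[23,0]]
[[2,10],[9,13],[23,8],[34,0]]
[[2,10],[9,13],[23,8],[34,0]]
[[2,10],[9,13],[23,8],[34,0]]
[[0,12],[3,10],[9,13],[23,8],[34,0]]
[[0,12],[3,10],[9,13],[23,8],[34,0]]
[[0,12],[3,10],[9,13],[23,8],[34,0],[42,10],[48,0]]
[[0,12],[3,10],[9,13],[23,8],[34,0],[42,10],[48,0]]
[[0,12],[3,10],[9,13],[19,19],[34,0],[42,10],[48,0]]
[[0,19],[1,12],[3,10],[9,13],[19,19],[34,0],[42,10],[48,0]]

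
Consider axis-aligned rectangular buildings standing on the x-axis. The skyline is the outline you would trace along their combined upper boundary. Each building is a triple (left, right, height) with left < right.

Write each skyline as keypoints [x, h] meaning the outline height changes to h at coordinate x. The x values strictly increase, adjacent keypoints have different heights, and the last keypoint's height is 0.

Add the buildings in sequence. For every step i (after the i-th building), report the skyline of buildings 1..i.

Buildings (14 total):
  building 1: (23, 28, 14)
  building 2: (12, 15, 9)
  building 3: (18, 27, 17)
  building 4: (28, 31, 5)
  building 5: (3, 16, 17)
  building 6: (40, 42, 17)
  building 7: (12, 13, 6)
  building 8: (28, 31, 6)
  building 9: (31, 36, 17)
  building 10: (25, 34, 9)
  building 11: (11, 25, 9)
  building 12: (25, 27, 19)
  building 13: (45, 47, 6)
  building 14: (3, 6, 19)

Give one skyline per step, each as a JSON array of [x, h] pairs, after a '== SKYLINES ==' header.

== SKYLINES ==
[[23,14],[28,0]]
[[12,9],[15,0],[23,14],[28,0]]
[[12,9],[15,0],[18,17],[27,14],[28,0]]
[[12,9],[15,0],[18,17],[27,14],[28,5],[31,0]]
[[3,17],[16,0],[18,17],[27,14],[28,5],[31,0]]
[[3,17],[16,0],[18,17],[27,14],[28,5],[31,0],[40,17],[42,0]]
[[3,17],[16,0],[18,17],[27,14],[28,5],[31,0],[40,17],[42,0]]
[[3,17],[16,0],[18,17],[27,14],[28,6],[31,0],[40,17],[42,0]]
[[3,17],[16,0],[18,17],[27,14],[28,6],[31,17],[36,0],[40,17],[42,0]]
[[3,17],[16,0],[18,17],[27,14],[28,9],[31,17],[36,0],[40,17],[42,0]]
[[3,17],[16,9],[18,17],[27,14],[28,9],[31,17],[36,0],[40,17],[42,0]]
[[3,17],[16,9],[18,17],[25,19],[27,14],[28,9],[31,17],[36,0],[40,17],[42,0]]
[[3,17],[16,9],[18,17],[25,19],[27,14],[28,9],[31,17],[36,0],[40,17],[42,0],[45,6],[47,0]]
[[3,19],[6,17],[16,9],[18,17],[25,19],[27,14],[28,9],[31,17],[36,0],[40,17],[42,0],[45,6],[47,0]]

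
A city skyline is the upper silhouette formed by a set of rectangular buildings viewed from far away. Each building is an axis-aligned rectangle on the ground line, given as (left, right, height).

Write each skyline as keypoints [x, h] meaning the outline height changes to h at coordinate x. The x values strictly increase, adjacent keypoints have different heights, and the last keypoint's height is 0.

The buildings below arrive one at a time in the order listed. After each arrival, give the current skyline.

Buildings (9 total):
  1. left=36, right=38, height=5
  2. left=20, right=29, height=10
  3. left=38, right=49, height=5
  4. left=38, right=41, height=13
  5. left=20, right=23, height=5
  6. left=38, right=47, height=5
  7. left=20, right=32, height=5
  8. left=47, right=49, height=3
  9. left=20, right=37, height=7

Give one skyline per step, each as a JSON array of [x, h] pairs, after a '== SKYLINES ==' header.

== SKYLINES ==
[[36,5],[38,0]]
[[20,10],[29,0],[36,5],[38,0]]
[[20,10],[29,0],[36,5],[49,0]]
[[20,10],[29,0],[36,5],[38,13],[41,5],[49,0]]
[[20,10],[29,0],[36,5],[38,13],[41,5],[49,0]]
[[20,10],[29,0],[36,5],[38,13],[41,5],[49,0]]
[[20,10],[29,5],[32,0],[36,5],[38,13],[41,5],[49,0]]
[[20,10],[29,5],[32,0],[36,5],[38,13],[41,5],[49,0]]
[[20,10],[29,7],[37,5],[38,13],[41,5],[49,0]]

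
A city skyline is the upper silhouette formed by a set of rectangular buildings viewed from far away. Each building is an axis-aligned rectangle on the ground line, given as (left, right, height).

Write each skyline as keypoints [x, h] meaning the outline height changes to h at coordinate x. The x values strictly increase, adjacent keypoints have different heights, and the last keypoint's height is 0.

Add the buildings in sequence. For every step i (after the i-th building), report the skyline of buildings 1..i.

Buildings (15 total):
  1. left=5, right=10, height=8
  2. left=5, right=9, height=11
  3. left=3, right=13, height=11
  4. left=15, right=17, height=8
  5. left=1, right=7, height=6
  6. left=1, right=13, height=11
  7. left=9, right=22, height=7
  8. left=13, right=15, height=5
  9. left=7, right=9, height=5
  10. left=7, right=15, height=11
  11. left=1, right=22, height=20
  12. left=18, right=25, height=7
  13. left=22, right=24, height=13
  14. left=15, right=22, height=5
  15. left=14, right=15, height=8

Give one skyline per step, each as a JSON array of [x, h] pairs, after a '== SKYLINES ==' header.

== SKYLINES ==
[[5,8],[10,0]]
[[5,11],[9,8],[10,0]]
[[3,11],[13,0]]
[[3,11],[13,0],[15,8],[17,0]]
[[1,6],[3,11],[13,0],[15,8],[17,0]]
[[1,11],[13,0],[15,8],[17,0]]
[[1,11],[13,7],[15,8],[17,7],[22,0]]
[[1,11],[13,7],[15,8],[17,7],[22,0]]
[[1,11],[13,7],[15,8],[17,7],[22,0]]
[[1,11],[15,8],[17,7],[22,0]]
[[1,20],[22,0]]
[[1,20],[22,7],[25,0]]
[[1,20],[22,13],[24,7],[25,0]]
[[1,20],[22,13],[24,7],[25,0]]
[[1,20],[22,13],[24,7],[25,0]]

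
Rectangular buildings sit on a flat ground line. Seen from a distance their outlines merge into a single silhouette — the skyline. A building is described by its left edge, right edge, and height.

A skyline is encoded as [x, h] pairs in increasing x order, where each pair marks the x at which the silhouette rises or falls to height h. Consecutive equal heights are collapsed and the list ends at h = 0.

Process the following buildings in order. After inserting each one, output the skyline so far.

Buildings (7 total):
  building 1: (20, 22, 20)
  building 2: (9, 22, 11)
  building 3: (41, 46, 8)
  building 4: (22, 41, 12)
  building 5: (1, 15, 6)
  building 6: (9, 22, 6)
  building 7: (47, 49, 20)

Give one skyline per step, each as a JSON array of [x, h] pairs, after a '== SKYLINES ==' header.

== SKYLINES ==
[[20,20],[22,0]]
[[9,11],[20,20],[22,0]]
[[9,11],[20,20],[22,0],[41,8],[46,0]]
[[9,11],[20,20],[22,12],[41,8],[46,0]]
[[1,6],[9,11],[20,20],[22,12],[41,8],[46,0]]
[[1,6],[9,11],[20,20],[22,12],[41,8],[46,0]]
[[1,6],[9,11],[20,20],[22,12],[41,8],[46,0],[47,20],[49,0]]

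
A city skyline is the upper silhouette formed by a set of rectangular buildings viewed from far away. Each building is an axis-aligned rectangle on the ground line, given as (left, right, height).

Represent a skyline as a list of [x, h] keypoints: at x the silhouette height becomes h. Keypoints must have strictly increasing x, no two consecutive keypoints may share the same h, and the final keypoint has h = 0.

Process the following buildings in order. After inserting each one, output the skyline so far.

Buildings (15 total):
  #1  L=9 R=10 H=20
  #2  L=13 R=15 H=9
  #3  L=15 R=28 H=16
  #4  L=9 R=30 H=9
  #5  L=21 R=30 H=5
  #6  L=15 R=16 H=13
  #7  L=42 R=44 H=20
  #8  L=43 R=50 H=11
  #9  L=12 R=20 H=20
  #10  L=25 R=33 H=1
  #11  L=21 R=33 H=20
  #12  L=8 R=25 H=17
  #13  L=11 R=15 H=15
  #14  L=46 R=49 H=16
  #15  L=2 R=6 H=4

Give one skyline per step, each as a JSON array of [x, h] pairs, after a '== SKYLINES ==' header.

== SKYLINES ==
[[9,20],[10,0]]
[[9,20],[10,0],[13,9],[15,0]]
[[9,20],[10,0],[13,9],[15,16],[28,0]]
[[9,20],[10,9],[15,16],[28,9],[30,0]]
[[9,20],[10,9],[15,16],[28,9],[30,0]]
[[9,20],[10,9],[15,16],[28,9],[30,0]]
[[9,20],[10,9],[15,16],[28,9],[30,0],[42,20],[44,0]]
[[9,20],[10,9],[15,16],[28,9],[30,0],[42,20],[44,11],[50,0]]
[[9,20],[10,9],[12,20],[20,16],[28,9],[30,0],[42,20],[44,11],[50,0]]
[[9,20],[10,9],[12,20],[20,16],[28,9],[30,1],[33,0],[42,20],[44,11],[50,0]]
[[9,20],[10,9],[12,20],[20,16],[21,20],[33,0],[42,20],[44,11],[50,0]]
[[8,17],[9,20],[10,17],[12,20],[20,17],[21,20],[33,0],[42,20],[44,11],[50,0]]
[[8,17],[9,20],[10,17],[12,20],[20,17],[21,20],[33,0],[42,20],[44,11],[50,0]]
[[8,17],[9,20],[10,17],[12,20],[20,17],[21,20],[33,0],[42,20],[44,11],[46,16],[49,11],[50,0]]
[[2,4],[6,0],[8,17],[9,20],[10,17],[12,20],[20,17],[21,20],[33,0],[42,20],[44,11],[46,16],[49,11],[50,0]]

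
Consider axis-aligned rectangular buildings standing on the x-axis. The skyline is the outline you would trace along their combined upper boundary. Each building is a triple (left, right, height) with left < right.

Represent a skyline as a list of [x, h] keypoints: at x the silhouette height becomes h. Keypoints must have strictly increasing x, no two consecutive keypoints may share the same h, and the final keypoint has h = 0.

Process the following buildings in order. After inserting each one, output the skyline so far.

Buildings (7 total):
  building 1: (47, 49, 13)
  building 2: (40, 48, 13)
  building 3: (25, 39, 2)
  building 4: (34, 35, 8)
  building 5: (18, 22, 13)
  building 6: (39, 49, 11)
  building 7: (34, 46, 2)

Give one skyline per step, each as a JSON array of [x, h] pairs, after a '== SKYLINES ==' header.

== SKYLINES ==
[[47,13],[49,0]]
[[40,13],[49,0]]
[[25,2],[39,0],[40,13],[49,0]]
[[25,2],[34,8],[35,2],[39,0],[40,13],[49,0]]
[[18,13],[22,0],[25,2],[34,8],[35,2],[39,0],[40,13],[49,0]]
[[18,13],[22,0],[25,2],[34,8],[35,2],[39,11],[40,13],[49,0]]
[[18,13],[22,0],[25,2],[34,8],[35,2],[39,11],[40,13],[49,0]]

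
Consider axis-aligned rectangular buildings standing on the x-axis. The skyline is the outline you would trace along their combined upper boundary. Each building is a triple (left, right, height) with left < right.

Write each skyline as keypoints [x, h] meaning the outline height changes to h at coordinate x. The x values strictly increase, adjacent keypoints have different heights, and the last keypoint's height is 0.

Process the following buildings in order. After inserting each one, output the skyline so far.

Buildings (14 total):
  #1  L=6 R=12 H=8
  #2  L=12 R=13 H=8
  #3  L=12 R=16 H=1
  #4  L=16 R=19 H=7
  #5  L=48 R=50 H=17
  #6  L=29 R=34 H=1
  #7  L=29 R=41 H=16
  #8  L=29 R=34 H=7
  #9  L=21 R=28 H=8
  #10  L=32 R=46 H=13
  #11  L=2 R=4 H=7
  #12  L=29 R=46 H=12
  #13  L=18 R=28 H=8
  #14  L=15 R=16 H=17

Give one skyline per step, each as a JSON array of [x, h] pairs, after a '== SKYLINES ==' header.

== SKYLINES ==
[[6,8],[12,0]]
[[6,8],[13,0]]
[[6,8],[13,1],[16,0]]
[[6,8],[13,1],[16,7],[19,0]]
[[6,8],[13,1],[16,7],[19,0],[48,17],[50,0]]
[[6,8],[13,1],[16,7],[19,0],[29,1],[34,0],[48,17],[50,0]]
[[6,8],[13,1],[16,7],[19,0],[29,16],[41,0],[48,17],[50,0]]
[[6,8],[13,1],[16,7],[19,0],[29,16],[41,0],[48,17],[50,0]]
[[6,8],[13,1],[16,7],[19,0],[21,8],[28,0],[29,16],[41,0],[48,17],[50,0]]
[[6,8],[13,1],[16,7],[19,0],[21,8],[28,0],[29,16],[41,13],[46,0],[48,17],[50,0]]
[[2,7],[4,0],[6,8],[13,1],[16,7],[19,0],[21,8],[28,0],[29,16],[41,13],[46,0],[48,17],[50,0]]
[[2,7],[4,0],[6,8],[13,1],[16,7],[19,0],[21,8],[28,0],[29,16],[41,13],[46,0],[48,17],[50,0]]
[[2,7],[4,0],[6,8],[13,1],[16,7],[18,8],[28,0],[29,16],[41,13],[46,0],[48,17],[50,0]]
[[2,7],[4,0],[6,8],[13,1],[15,17],[16,7],[18,8],[28,0],[29,16],[41,13],[46,0],[48,17],[50,0]]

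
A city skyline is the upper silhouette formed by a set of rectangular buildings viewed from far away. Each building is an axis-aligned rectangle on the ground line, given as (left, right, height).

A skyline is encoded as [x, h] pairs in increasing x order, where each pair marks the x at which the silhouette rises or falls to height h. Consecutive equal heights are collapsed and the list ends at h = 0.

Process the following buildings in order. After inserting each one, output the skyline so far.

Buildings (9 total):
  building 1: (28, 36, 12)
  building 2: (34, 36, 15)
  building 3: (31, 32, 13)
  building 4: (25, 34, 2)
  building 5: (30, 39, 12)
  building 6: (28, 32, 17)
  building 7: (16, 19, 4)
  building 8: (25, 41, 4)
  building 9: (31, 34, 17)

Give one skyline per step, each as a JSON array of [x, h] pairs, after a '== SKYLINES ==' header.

== SKYLINES ==
[[28,12],[36,0]]
[[28,12],[34,15],[36,0]]
[[28,12],[31,13],[32,12],[34,15],[36,0]]
[[25,2],[28,12],[31,13],[32,12],[34,15],[36,0]]
[[25,2],[28,12],[31,13],[32,12],[34,15],[36,12],[39,0]]
[[25,2],[28,17],[32,12],[34,15],[36,12],[39,0]]
[[16,4],[19,0],[25,2],[28,17],[32,12],[34,15],[36,12],[39,0]]
[[16,4],[19,0],[25,4],[28,17],[32,12],[34,15],[36,12],[39,4],[41,0]]
[[16,4],[19,0],[25,4],[28,17],[34,15],[36,12],[39,4],[41,0]]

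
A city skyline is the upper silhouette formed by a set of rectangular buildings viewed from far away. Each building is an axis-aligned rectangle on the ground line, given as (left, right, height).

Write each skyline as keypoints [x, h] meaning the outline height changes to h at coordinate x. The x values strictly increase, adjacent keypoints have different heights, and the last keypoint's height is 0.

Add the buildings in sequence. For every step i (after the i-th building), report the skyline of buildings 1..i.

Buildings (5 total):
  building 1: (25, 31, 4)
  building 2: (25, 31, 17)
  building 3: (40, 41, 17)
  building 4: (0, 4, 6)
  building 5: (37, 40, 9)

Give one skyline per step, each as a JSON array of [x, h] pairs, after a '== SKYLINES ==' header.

== SKYLINES ==
[[25,4],[31,0]]
[[25,17],[31,0]]
[[25,17],[31,0],[40,17],[41,0]]
[[0,6],[4,0],[25,17],[31,0],[40,17],[41,0]]
[[0,6],[4,0],[25,17],[31,0],[37,9],[40,17],[41,0]]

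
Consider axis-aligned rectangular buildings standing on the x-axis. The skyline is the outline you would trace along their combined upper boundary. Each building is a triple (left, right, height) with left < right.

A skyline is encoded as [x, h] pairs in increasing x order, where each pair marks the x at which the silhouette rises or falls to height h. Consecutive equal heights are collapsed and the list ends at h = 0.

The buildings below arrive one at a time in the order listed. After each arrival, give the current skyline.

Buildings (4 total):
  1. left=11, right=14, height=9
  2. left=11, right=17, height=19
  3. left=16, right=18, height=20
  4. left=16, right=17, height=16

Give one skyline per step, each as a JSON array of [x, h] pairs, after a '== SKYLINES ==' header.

== SKYLINES ==
[[11,9],[14,0]]
[[11,19],[17,0]]
[[11,19],[16,20],[18,0]]
[[11,19],[16,20],[18,0]]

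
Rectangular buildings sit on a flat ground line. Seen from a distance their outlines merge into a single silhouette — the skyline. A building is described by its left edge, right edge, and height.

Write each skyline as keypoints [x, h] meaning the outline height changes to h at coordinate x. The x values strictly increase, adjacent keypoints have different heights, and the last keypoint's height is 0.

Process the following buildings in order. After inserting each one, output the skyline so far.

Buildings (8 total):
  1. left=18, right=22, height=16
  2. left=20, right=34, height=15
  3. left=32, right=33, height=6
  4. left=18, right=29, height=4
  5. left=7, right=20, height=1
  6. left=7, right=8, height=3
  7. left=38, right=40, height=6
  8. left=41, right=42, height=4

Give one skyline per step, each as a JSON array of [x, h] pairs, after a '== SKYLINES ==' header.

== SKYLINES ==
[[18,16],[22,0]]
[[18,16],[22,15],[34,0]]
[[18,16],[22,15],[34,0]]
[[18,16],[22,15],[34,0]]
[[7,1],[18,16],[22,15],[34,0]]
[[7,3],[8,1],[18,16],[22,15],[34,0]]
[[7,3],[8,1],[18,16],[22,15],[34,0],[38,6],[40,0]]
[[7,3],[8,1],[18,16],[22,15],[34,0],[38,6],[40,0],[41,4],[42,0]]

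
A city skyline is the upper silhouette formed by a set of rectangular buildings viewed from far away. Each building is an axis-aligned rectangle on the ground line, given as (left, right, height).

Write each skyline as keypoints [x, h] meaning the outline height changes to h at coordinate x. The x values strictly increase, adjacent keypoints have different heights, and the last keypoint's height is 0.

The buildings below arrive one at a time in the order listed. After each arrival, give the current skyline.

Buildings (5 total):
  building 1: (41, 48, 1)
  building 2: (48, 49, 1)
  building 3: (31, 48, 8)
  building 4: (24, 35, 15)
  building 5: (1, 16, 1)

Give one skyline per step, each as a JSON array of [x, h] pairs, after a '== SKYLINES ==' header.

== SKYLINES ==
[[41,1],[48,0]]
[[41,1],[49,0]]
[[31,8],[48,1],[49,0]]
[[24,15],[35,8],[48,1],[49,0]]
[[1,1],[16,0],[24,15],[35,8],[48,1],[49,0]]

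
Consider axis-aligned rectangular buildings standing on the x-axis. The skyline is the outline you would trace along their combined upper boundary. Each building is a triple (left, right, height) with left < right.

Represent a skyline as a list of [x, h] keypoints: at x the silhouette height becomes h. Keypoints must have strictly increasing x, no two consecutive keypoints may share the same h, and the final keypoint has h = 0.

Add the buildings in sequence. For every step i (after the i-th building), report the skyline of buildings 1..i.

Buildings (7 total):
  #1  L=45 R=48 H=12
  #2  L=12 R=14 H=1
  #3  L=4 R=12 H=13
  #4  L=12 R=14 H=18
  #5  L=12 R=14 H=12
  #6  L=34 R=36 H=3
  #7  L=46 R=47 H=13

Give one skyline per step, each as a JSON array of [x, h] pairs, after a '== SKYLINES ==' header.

== SKYLINES ==
[[45,12],[48,0]]
[[12,1],[14,0],[45,12],[48,0]]
[[4,13],[12,1],[14,0],[45,12],[48,0]]
[[4,13],[12,18],[14,0],[45,12],[48,0]]
[[4,13],[12,18],[14,0],[45,12],[48,0]]
[[4,13],[12,18],[14,0],[34,3],[36,0],[45,12],[48,0]]
[[4,13],[12,18],[14,0],[34,3],[36,0],[45,12],[46,13],[47,12],[48,0]]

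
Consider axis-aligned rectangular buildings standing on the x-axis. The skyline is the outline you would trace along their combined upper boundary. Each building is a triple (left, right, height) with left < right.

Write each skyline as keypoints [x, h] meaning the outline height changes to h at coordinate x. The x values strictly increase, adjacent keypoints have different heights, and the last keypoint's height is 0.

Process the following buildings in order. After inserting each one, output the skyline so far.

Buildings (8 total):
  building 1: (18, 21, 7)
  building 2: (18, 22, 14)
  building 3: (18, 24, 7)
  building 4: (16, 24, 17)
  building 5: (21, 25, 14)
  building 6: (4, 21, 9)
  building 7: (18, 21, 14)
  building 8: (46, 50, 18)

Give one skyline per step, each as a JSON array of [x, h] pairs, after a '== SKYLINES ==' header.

== SKYLINES ==
[[18,7],[21,0]]
[[18,14],[22,0]]
[[18,14],[22,7],[24,0]]
[[16,17],[24,0]]
[[16,17],[24,14],[25,0]]
[[4,9],[16,17],[24,14],[25,0]]
[[4,9],[16,17],[24,14],[25,0]]
[[4,9],[16,17],[24,14],[25,0],[46,18],[50,0]]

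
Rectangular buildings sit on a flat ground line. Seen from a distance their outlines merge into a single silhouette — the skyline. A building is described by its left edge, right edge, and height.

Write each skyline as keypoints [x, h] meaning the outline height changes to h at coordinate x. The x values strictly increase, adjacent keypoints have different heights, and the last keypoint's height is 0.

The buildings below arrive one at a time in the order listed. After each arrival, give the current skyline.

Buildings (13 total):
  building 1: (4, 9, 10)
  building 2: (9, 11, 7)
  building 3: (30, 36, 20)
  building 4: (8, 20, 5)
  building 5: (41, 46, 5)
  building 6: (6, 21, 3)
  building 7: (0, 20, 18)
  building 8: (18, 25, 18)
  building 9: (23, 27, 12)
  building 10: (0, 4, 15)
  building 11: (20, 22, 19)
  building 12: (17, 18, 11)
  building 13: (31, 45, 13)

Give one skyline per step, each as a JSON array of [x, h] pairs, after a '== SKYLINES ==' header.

== SKYLINES ==
[[4,10],[9,0]]
[[4,10],[9,7],[11,0]]
[[4,10],[9,7],[11,0],[30,20],[36,0]]
[[4,10],[9,7],[11,5],[20,0],[30,20],[36,0]]
[[4,10],[9,7],[11,5],[20,0],[30,20],[36,0],[41,5],[46,0]]
[[4,10],[9,7],[11,5],[20,3],[21,0],[30,20],[36,0],[41,5],[46,0]]
[[0,18],[20,3],[21,0],[30,20],[36,0],[41,5],[46,0]]
[[0,18],[25,0],[30,20],[36,0],[41,5],[46,0]]
[[0,18],[25,12],[27,0],[30,20],[36,0],[41,5],[46,0]]
[[0,18],[25,12],[27,0],[30,20],[36,0],[41,5],[46,0]]
[[0,18],[20,19],[22,18],[25,12],[27,0],[30,20],[36,0],[41,5],[46,0]]
[[0,18],[20,19],[22,18],[25,12],[27,0],[30,20],[36,0],[41,5],[46,0]]
[[0,18],[20,19],[22,18],[25,12],[27,0],[30,20],[36,13],[45,5],[46,0]]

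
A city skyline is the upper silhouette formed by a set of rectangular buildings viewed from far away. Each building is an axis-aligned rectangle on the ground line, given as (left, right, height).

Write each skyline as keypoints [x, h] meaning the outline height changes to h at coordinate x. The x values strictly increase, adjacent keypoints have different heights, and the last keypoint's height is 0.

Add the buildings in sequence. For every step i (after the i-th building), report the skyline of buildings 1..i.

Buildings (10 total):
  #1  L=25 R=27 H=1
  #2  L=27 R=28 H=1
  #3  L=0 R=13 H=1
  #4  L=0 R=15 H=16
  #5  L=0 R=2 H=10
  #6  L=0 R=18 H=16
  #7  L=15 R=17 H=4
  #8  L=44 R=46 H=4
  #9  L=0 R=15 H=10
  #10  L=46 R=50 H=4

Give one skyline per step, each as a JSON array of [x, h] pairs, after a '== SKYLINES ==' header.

== SKYLINES ==
[[25,1],[27,0]]
[[25,1],[28,0]]
[[0,1],[13,0],[25,1],[28,0]]
[[0,16],[15,0],[25,1],[28,0]]
[[0,16],[15,0],[25,1],[28,0]]
[[0,16],[18,0],[25,1],[28,0]]
[[0,16],[18,0],[25,1],[28,0]]
[[0,16],[18,0],[25,1],[28,0],[44,4],[46,0]]
[[0,16],[18,0],[25,1],[28,0],[44,4],[46,0]]
[[0,16],[18,0],[25,1],[28,0],[44,4],[50,0]]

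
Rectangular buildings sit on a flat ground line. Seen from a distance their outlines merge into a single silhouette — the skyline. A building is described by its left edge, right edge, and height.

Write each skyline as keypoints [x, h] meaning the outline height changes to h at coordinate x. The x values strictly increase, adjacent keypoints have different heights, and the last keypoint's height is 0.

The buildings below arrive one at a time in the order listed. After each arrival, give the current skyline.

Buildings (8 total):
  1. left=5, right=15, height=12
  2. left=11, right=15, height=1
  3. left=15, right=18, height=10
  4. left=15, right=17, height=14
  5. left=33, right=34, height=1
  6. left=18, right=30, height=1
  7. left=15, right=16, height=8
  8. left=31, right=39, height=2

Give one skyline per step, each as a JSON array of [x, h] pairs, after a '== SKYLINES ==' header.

== SKYLINES ==
[[5,12],[15,0]]
[[5,12],[15,0]]
[[5,12],[15,10],[18,0]]
[[5,12],[15,14],[17,10],[18,0]]
[[5,12],[15,14],[17,10],[18,0],[33,1],[34,0]]
[[5,12],[15,14],[17,10],[18,1],[30,0],[33,1],[34,0]]
[[5,12],[15,14],[17,10],[18,1],[30,0],[33,1],[34,0]]
[[5,12],[15,14],[17,10],[18,1],[30,0],[31,2],[39,0]]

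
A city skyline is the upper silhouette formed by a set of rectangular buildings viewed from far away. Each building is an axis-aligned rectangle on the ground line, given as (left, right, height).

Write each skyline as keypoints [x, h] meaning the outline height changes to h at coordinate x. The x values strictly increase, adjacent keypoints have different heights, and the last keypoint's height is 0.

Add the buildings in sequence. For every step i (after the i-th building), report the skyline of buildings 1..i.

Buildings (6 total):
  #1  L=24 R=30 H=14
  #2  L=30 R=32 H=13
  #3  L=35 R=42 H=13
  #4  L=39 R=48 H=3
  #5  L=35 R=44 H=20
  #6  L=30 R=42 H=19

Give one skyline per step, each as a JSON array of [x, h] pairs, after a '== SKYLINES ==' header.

== SKYLINES ==
[[24,14],[30,0]]
[[24,14],[30,13],[32,0]]
[[24,14],[30,13],[32,0],[35,13],[42,0]]
[[24,14],[30,13],[32,0],[35,13],[42,3],[48,0]]
[[24,14],[30,13],[32,0],[35,20],[44,3],[48,0]]
[[24,14],[30,19],[35,20],[44,3],[48,0]]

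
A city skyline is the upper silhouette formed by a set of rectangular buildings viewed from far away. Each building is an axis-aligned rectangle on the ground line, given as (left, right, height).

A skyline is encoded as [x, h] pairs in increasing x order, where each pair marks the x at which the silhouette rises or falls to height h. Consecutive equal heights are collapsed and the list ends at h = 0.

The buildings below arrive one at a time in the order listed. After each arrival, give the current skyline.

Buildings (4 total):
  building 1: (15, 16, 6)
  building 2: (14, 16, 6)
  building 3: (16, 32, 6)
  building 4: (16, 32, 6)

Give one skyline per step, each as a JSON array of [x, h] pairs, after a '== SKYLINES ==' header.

== SKYLINES ==
[[15,6],[16,0]]
[[14,6],[16,0]]
[[14,6],[32,0]]
[[14,6],[32,0]]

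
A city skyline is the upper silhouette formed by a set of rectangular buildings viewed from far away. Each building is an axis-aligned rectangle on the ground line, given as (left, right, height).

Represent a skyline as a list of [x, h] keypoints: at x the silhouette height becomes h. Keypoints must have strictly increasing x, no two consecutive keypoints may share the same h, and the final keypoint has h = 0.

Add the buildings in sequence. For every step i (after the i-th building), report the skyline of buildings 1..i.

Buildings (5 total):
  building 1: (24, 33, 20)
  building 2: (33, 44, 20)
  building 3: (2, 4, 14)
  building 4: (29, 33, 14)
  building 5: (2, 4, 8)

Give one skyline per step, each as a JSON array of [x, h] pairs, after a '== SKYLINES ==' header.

== SKYLINES ==
[[24,20],[33,0]]
[[24,20],[44,0]]
[[2,14],[4,0],[24,20],[44,0]]
[[2,14],[4,0],[24,20],[44,0]]
[[2,14],[4,0],[24,20],[44,0]]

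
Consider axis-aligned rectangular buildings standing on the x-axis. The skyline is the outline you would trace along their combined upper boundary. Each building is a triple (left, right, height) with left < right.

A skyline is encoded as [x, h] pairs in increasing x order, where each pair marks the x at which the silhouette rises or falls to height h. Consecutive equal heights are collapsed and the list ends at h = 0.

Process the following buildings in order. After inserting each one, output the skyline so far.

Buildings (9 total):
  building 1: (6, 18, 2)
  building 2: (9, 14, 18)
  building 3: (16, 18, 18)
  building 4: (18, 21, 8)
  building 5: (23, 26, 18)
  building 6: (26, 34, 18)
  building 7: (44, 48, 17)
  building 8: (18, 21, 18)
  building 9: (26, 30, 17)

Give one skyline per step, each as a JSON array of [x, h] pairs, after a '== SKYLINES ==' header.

== SKYLINES ==
[[6,2],[18,0]]
[[6,2],[9,18],[14,2],[18,0]]
[[6,2],[9,18],[14,2],[16,18],[18,0]]
[[6,2],[9,18],[14,2],[16,18],[18,8],[21,0]]
[[6,2],[9,18],[14,2],[16,18],[18,8],[21,0],[23,18],[26,0]]
[[6,2],[9,18],[14,2],[16,18],[18,8],[21,0],[23,18],[34,0]]
[[6,2],[9,18],[14,2],[16,18],[18,8],[21,0],[23,18],[34,0],[44,17],[48,0]]
[[6,2],[9,18],[14,2],[16,18],[21,0],[23,18],[34,0],[44,17],[48,0]]
[[6,2],[9,18],[14,2],[16,18],[21,0],[23,18],[34,0],[44,17],[48,0]]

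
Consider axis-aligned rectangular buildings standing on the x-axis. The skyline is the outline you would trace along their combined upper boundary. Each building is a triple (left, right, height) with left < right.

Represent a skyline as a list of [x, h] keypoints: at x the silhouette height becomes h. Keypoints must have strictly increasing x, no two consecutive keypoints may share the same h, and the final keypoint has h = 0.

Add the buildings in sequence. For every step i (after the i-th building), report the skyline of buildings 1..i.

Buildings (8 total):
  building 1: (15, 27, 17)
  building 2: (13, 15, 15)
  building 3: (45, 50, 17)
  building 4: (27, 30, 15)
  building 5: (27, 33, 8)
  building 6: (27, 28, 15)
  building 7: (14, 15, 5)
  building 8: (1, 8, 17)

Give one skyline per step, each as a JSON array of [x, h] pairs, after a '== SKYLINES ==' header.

== SKYLINES ==
[[15,17],[27,0]]
[[13,15],[15,17],[27,0]]
[[13,15],[15,17],[27,0],[45,17],[50,0]]
[[13,15],[15,17],[27,15],[30,0],[45,17],[50,0]]
[[13,15],[15,17],[27,15],[30,8],[33,0],[45,17],[50,0]]
[[13,15],[15,17],[27,15],[30,8],[33,0],[45,17],[50,0]]
[[13,15],[15,17],[27,15],[30,8],[33,0],[45,17],[50,0]]
[[1,17],[8,0],[13,15],[15,17],[27,15],[30,8],[33,0],[45,17],[50,0]]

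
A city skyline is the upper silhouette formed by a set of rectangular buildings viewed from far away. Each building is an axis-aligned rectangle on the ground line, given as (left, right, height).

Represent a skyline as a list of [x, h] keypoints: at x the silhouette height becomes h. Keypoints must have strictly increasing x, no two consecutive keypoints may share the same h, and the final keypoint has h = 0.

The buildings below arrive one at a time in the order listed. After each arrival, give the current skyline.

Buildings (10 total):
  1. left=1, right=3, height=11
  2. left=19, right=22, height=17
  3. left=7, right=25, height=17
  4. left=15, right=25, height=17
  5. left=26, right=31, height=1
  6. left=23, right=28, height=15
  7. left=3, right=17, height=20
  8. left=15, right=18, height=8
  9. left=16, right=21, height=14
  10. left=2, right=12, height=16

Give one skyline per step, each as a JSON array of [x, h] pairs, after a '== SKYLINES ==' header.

== SKYLINES ==
[[1,11],[3,0]]
[[1,11],[3,0],[19,17],[22,0]]
[[1,11],[3,0],[7,17],[25,0]]
[[1,11],[3,0],[7,17],[25,0]]
[[1,11],[3,0],[7,17],[25,0],[26,1],[31,0]]
[[1,11],[3,0],[7,17],[25,15],[28,1],[31,0]]
[[1,11],[3,20],[17,17],[25,15],[28,1],[31,0]]
[[1,11],[3,20],[17,17],[25,15],[28,1],[31,0]]
[[1,11],[3,20],[17,17],[25,15],[28,1],[31,0]]
[[1,11],[2,16],[3,20],[17,17],[25,15],[28,1],[31,0]]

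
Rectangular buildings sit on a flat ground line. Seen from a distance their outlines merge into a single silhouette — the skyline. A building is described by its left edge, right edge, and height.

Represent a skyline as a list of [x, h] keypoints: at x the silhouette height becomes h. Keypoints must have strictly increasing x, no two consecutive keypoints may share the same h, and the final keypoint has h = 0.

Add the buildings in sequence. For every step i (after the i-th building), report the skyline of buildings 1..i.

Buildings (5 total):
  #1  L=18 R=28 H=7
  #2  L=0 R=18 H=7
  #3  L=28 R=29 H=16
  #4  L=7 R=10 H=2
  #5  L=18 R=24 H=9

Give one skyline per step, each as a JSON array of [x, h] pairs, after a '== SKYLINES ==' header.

== SKYLINES ==
[[18,7],[28,0]]
[[0,7],[28,0]]
[[0,7],[28,16],[29,0]]
[[0,7],[28,16],[29,0]]
[[0,7],[18,9],[24,7],[28,16],[29,0]]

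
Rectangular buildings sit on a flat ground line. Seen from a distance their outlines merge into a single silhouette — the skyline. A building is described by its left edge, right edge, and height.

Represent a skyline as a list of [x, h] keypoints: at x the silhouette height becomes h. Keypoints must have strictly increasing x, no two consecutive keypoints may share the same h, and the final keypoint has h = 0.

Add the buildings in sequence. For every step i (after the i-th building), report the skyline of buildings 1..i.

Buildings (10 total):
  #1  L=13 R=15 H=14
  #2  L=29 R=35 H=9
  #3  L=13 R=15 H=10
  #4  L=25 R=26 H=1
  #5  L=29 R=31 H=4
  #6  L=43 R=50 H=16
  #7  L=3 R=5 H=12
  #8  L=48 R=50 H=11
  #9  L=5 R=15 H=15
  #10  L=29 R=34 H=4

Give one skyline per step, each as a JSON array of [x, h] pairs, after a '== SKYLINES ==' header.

== SKYLINES ==
[[13,14],[15,0]]
[[13,14],[15,0],[29,9],[35,0]]
[[13,14],[15,0],[29,9],[35,0]]
[[13,14],[15,0],[25,1],[26,0],[29,9],[35,0]]
[[13,14],[15,0],[25,1],[26,0],[29,9],[35,0]]
[[13,14],[15,0],[25,1],[26,0],[29,9],[35,0],[43,16],[50,0]]
[[3,12],[5,0],[13,14],[15,0],[25,1],[26,0],[29,9],[35,0],[43,16],[50,0]]
[[3,12],[5,0],[13,14],[15,0],[25,1],[26,0],[29,9],[35,0],[43,16],[50,0]]
[[3,12],[5,15],[15,0],[25,1],[26,0],[29,9],[35,0],[43,16],[50,0]]
[[3,12],[5,15],[15,0],[25,1],[26,0],[29,9],[35,0],[43,16],[50,0]]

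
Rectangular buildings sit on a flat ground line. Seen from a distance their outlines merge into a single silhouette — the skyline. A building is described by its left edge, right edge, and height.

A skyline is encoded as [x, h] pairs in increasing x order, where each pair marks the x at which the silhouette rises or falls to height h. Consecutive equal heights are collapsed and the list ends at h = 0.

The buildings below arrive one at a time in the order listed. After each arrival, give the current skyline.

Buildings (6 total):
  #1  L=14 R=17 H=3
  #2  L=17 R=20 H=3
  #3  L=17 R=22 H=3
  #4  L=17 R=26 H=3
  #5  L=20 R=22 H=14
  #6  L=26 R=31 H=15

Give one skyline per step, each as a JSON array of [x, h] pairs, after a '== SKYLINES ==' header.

== SKYLINES ==
[[14,3],[17,0]]
[[14,3],[20,0]]
[[14,3],[22,0]]
[[14,3],[26,0]]
[[14,3],[20,14],[22,3],[26,0]]
[[14,3],[20,14],[22,3],[26,15],[31,0]]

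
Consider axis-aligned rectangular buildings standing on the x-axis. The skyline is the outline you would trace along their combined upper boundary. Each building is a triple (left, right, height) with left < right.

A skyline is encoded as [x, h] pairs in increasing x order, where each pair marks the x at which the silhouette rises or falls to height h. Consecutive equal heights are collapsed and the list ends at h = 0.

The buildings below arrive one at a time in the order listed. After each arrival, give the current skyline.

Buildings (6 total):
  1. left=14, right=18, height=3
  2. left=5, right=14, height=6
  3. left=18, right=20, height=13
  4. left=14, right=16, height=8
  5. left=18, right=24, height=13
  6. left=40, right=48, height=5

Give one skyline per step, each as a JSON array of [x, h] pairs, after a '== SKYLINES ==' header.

== SKYLINES ==
[[14,3],[18,0]]
[[5,6],[14,3],[18,0]]
[[5,6],[14,3],[18,13],[20,0]]
[[5,6],[14,8],[16,3],[18,13],[20,0]]
[[5,6],[14,8],[16,3],[18,13],[24,0]]
[[5,6],[14,8],[16,3],[18,13],[24,0],[40,5],[48,0]]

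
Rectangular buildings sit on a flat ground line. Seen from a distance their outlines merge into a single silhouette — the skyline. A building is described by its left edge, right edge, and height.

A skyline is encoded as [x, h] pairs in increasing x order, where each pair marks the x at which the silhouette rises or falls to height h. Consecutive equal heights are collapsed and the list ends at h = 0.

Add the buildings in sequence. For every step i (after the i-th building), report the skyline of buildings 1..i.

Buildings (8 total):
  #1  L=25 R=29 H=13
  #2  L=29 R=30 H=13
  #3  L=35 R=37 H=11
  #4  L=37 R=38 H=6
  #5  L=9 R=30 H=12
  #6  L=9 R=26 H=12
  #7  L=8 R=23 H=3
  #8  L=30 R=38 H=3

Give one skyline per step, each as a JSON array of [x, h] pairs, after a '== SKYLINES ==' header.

== SKYLINES ==
[[25,13],[29,0]]
[[25,13],[30,0]]
[[25,13],[30,0],[35,11],[37,0]]
[[25,13],[30,0],[35,11],[37,6],[38,0]]
[[9,12],[25,13],[30,0],[35,11],[37,6],[38,0]]
[[9,12],[25,13],[30,0],[35,11],[37,6],[38,0]]
[[8,3],[9,12],[25,13],[30,0],[35,11],[37,6],[38,0]]
[[8,3],[9,12],[25,13],[30,3],[35,11],[37,6],[38,0]]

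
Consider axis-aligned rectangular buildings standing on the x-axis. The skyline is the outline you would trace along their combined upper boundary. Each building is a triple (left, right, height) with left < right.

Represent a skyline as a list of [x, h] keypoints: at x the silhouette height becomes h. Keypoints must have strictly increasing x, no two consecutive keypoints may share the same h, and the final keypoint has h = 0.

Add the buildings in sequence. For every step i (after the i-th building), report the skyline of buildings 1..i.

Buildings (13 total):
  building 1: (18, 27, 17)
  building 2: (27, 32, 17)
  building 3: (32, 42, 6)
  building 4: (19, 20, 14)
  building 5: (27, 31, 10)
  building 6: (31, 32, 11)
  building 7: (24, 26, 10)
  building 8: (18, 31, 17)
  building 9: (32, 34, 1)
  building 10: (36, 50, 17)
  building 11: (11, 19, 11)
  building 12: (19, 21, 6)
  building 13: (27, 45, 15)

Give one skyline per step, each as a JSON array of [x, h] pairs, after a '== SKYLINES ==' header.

== SKYLINES ==
[[18,17],[27,0]]
[[18,17],[32,0]]
[[18,17],[32,6],[42,0]]
[[18,17],[32,6],[42,0]]
[[18,17],[32,6],[42,0]]
[[18,17],[32,6],[42,0]]
[[18,17],[32,6],[42,0]]
[[18,17],[32,6],[42,0]]
[[18,17],[32,6],[42,0]]
[[18,17],[32,6],[36,17],[50,0]]
[[11,11],[18,17],[32,6],[36,17],[50,0]]
[[11,11],[18,17],[32,6],[36,17],[50,0]]
[[11,11],[18,17],[32,15],[36,17],[50,0]]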